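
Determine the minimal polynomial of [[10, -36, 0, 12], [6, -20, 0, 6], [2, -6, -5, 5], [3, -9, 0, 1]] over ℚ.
m_A(x) = (x + 2)(x + 5)^2

The characteristic polynomial factors as (x + 2)^2(x + 5)^2. The minimal polynomial is ∏(x - λ)^{k_λ} where k_λ is the size of the largest Jordan block at λ.

For λ = -5: rank(A + 5I) = 3, and the largest Jordan block has size 2 (the smallest k with rank((A + 5I)^k) = rank((A + 5I)^(k+1))).
For λ = -2: rank(A + 2I) = 2, and the largest Jordan block has size 1 (the smallest k with rank((A + 2I)^k) = rank((A + 2I)^(k+1))).

So m_A(x) = (x + 2)(x + 5)^2.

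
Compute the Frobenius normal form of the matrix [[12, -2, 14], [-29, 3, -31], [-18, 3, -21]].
The invariant factors of A (the non-unit diagonal entries of the Smith normal form of xI - A over ℚ[x]) are x(x + 2)(x + 4), each dividing the next. The characteristic polynomial is their product, x(x + 2)(x + 4).

The rational canonical form is the block-diagonal matrix of companion matrices C(f_i):
R = [[0, 0, 0], [1, 0, -8], [0, 1, -6]].

R = [[0, 0, 0], [1, 0, -8], [0, 1, -6]]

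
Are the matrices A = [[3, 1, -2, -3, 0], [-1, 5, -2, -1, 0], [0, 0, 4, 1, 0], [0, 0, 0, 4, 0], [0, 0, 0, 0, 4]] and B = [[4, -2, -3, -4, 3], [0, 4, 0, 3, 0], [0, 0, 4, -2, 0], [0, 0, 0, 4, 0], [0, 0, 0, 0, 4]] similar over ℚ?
Two matrices over a field are similar if and only if they have the same invariant factors.

Both A and B have characteristic polynomial (x - 4)^5 and minimal polynomial (x - 4)^2. Computing further, both have invariant factors x - 4, (x - 4)^2, (x - 4)^2. Hence A and B are similar.

Yes.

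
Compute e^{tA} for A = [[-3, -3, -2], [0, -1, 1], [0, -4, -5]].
A has Jordan form J = [[-3, 1, 0], [0, -3, 1], [0, 0, -3]] with A = PJP^{-1}, so e^{tA} = P e^{tJ} P^{-1}.

For a Jordan block J_k(λ), e^{tJ_k(λ)} = e^{λt} · (I + tN + t^2 N^2/2! + ... + t^{k-1} N^{k-1}/(k-1)!) where N is the nilpotent superdiagonal part.

Assembling the blocks and conjugating back gives the entries of e^{tA} as shown above.

e^{tA} = [[e^{-3*t}, t*(t - 3)*e^{-3*t}, t*(t - 4)*e^{-3*t}/2], [0, (2*t + 1)*e^{-3*t}, t*e^{-3*t}], [0, -4*t*e^{-3*t}, (1 - 2*t)*e^{-3*t}]]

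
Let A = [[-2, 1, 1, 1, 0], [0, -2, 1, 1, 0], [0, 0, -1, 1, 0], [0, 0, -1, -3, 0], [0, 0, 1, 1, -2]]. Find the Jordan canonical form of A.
J = [[-2, 1, 0, 0, 0], [0, -2, 1, 0, 0], [0, 0, -2, 0, 0], [0, 0, 0, -2, 0], [0, 0, 0, 0, -2]]

The characteristic polynomial is det(xI - A) = (x + 2)^5, so the eigenvalues are -2 (algebraic multiplicity 5).

For λ = -2: rank(A + 2I) = 2, rank((A + 2I)^2) = 1, rank((A + 2I)^3) = 0. The eigenspace has dimension 5 - 2 = 3, so there are 3 Jordan blocks; the rank sequence gives block sizes [3, 1, 1].

Assembling the blocks gives the Jordan form J above.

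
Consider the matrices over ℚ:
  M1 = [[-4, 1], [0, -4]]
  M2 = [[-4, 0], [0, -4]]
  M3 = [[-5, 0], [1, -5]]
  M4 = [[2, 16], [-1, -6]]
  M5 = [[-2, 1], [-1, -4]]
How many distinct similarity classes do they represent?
Characteristic polynomials: χ_{M1} = (x + 4)^2, χ_{M2} = (x + 4)^2, χ_{M3} = (x + 5)^2, χ_{M4} = (x + 2)^2, χ_{M5} = (x + 3)^2.

{M1}: invariant factors (x + 4)^2.

{M2}: invariant factors x + 4, x + 4.

{M3}: invariant factors (x + 5)^2.

{M4}: invariant factors (x + 2)^2.

{M5}: invariant factors (x + 3)^2.

Matrices are similar if and only if their invariant-factor lists agree; the partition into similarity classes is {M1}, {M2}, {M3}, {M4}, {M5}.

5 classes: {M1}, {M2}, {M3}, {M4}, {M5}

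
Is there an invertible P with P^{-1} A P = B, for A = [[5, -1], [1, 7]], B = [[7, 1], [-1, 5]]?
Two matrices over a field are similar if and only if they have the same invariant factors.

Both A and B have characteristic polynomial (x - 6)^2 and minimal polynomial (x - 6)^2. Computing further, both have invariant factors (x - 6)^2. Hence A and B are similar.

Yes.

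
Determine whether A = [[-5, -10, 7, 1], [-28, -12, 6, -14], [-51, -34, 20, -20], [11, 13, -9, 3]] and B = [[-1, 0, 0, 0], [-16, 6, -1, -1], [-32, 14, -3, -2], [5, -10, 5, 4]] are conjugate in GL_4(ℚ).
No.

Both have characteristic polynomial (x - 4)^2(x + 1)^2, but the minimal polynomial of A is (x - 4)^2(x + 1)^2 while the minimal polynomial of B is (x - 4)^2(x + 1). The minimal polynomial is a similarity invariant, so A and B are not similar.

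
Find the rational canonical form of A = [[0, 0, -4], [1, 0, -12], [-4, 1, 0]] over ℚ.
R = [[0, 0, -4], [1, 0, 4], [0, 1, 0]]

The invariant factors of A (the non-unit diagonal entries of the Smith normal form of xI - A over ℚ[x]) are x^3 - 4x + 4, each dividing the next. The characteristic polynomial is their product, x^3 - 4x + 4.

The rational canonical form is the block-diagonal matrix of companion matrices C(f_i):
R = [[0, 0, -4], [1, 0, 4], [0, 1, 0]].

Note the characteristic polynomial does not split into linear factors over ℚ, so A has no Jordan form over ℚ; the rational canonical form exists over any field.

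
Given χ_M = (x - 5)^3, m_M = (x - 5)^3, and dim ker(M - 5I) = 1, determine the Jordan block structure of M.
Jordan blocks: (5, 3)

λ = 5: algebraic multiplicity 3 (exponent in χ_M), largest block size 3 (exponent in m_M), 1 block (geometric multiplicity). This forces block sizes [3].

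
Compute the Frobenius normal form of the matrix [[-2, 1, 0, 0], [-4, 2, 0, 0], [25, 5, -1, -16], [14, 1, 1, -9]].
R = [[0, 0, 0, 0], [1, 0, 0, 0], [0, 1, 0, -25], [0, 0, 1, -10]]

The invariant factors of A (the non-unit diagonal entries of the Smith normal form of xI - A over ℚ[x]) are x^2(x + 5)^2, each dividing the next. The characteristic polynomial is their product, x^2(x + 5)^2.

The rational canonical form is the block-diagonal matrix of companion matrices C(f_i):
R = [[0, 0, 0, 0], [1, 0, 0, 0], [0, 1, 0, -25], [0, 0, 1, -10]].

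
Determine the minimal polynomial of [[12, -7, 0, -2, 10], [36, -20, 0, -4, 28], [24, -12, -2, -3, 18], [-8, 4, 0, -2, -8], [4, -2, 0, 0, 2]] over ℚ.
m_A(x) = (x + 2)^2

The characteristic polynomial factors as (x + 2)^5. The minimal polynomial is ∏(x - λ)^{k_λ} where k_λ is the size of the largest Jordan block at λ.

For λ = -2: rank(A + 2I) = 2, and the largest Jordan block has size 2 (the smallest k with rank((A + 2I)^k) = rank((A + 2I)^(k+1))).

So m_A(x) = (x + 2)^2.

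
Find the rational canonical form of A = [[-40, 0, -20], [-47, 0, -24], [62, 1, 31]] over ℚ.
R = [[0, 0, -20], [1, 0, -24], [0, 1, -9]]

The invariant factors of A (the non-unit diagonal entries of the Smith normal form of xI - A over ℚ[x]) are (x + 2)^2(x + 5), each dividing the next. The characteristic polynomial is their product, (x + 2)^2(x + 5).

The rational canonical form is the block-diagonal matrix of companion matrices C(f_i):
R = [[0, 0, -20], [1, 0, -24], [0, 1, -9]].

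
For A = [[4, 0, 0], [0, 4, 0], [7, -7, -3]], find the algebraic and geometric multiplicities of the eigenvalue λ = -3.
algebraic multiplicity 1, geometric multiplicity 1

The characteristic polynomial is (x - 4)^2(x + 3), so the factor x + 3 appears with exponent 1: the algebraic multiplicity is 1.

rank(A + 3I) = 2, so the eigenspace has dimension 3 - 2 = 1: the geometric multiplicity is 1.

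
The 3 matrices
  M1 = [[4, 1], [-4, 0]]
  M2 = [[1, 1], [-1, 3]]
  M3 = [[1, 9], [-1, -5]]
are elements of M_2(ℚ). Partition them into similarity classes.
Characteristic polynomials: χ_{M1} = (x - 2)^2, χ_{M2} = (x - 2)^2, χ_{M3} = (x + 2)^2.

{M1, M2}: invariant factors (x - 2)^2.

{M3}: invariant factors (x + 2)^2.

Matrices are similar if and only if their invariant-factor lists agree; the partition into similarity classes is {M1, M2}, {M3}.

2 classes: {M1, M2}, {M3}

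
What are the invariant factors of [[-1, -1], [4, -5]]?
(x + 3)^2

The Jordan structure of A has elementary divisors (x + 3)^2. Arranging the block sizes at each eigenvalue in decreasing order and taking row products gives the invariant factors.

Invariant factors (smallest first, each dividing the next): (x + 3)^2.

Check: the last factor (x + 3)^2 is the minimal polynomial, and the product (x + 3)^2 is the characteristic polynomial.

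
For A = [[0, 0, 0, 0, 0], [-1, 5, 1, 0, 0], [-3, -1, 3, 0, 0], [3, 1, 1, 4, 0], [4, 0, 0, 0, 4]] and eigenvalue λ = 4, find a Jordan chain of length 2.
We seek v_1 ∈ ker((A - 4I)^2) \ ker(A - 4I), then set v_{i+1} = (A - 4I) v_i.

One such chain is v_1 = [[0, 0, 1, 0, 0]]^T, v_2 = [[0, 1, -1, 1, 0]]^T. Check: (A - 4I) v_2 = [[0, 0, 0, 0, 0]]^T = 0.

v_1 = [[0, 0, 1, 0, 0]]^T, v_2 = [[0, 1, -1, 1, 0]]^T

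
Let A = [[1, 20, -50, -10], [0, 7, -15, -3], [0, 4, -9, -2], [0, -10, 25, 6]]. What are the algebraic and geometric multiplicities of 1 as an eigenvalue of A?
The characteristic polynomial is (x - 2)(x - 1)^3, so the factor x - 1 appears with exponent 3: the algebraic multiplicity is 3.

rank(A - I) = 1, so the eigenspace has dimension 4 - 1 = 3: the geometric multiplicity is 3.

algebraic multiplicity 3, geometric multiplicity 3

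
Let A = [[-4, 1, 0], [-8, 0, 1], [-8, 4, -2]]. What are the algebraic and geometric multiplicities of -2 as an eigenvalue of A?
The characteristic polynomial is (x + 2)^3, so the factor x + 2 appears with exponent 3: the algebraic multiplicity is 3.

rank(A + 2I) = 2, so the eigenspace has dimension 3 - 2 = 1: the geometric multiplicity is 1.

Since 1 < 3, A is not diagonalizable.

algebraic multiplicity 3, geometric multiplicity 1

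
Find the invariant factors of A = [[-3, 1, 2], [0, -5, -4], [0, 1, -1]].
x + 3, (x + 3)^2

The Jordan structure of A has elementary divisors (x + 3)^2, (x + 3). Arranging the block sizes at each eigenvalue in decreasing order and taking row products gives the invariant factors.

Invariant factors (smallest first, each dividing the next): x + 3, (x + 3)^2.

Check: the last factor (x + 3)^2 is the minimal polynomial, and the product (x + 3)^3 is the characteristic polynomial.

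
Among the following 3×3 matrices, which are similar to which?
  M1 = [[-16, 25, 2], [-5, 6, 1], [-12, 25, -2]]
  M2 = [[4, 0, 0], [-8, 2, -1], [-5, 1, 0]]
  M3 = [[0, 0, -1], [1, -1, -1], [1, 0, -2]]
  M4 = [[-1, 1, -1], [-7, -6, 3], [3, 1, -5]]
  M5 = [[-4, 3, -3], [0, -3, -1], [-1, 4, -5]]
3 classes: {M1, M4, M5}, {M2}, {M3}

Characteristic polynomials: χ_{M1} = (x + 4)^3, χ_{M2} = (x - 4)(x - 1)^2, χ_{M3} = (x + 1)^3, χ_{M4} = (x + 4)^3, χ_{M5} = (x + 4)^3.

{M1, M4, M5}: invariant factors (x + 4)^3.

{M2}: invariant factors (x - 4)(x - 1)^2.

{M3}: invariant factors x + 1, (x + 1)^2.

Matrices are similar if and only if their invariant-factor lists agree; the partition into similarity classes is {M1, M4, M5}, {M2}, {M3}.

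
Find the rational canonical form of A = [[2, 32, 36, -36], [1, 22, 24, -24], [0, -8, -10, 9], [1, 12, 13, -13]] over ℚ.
R = [[0, 0, 0, 12], [1, 0, 0, -24], [0, 1, 0, 11], [0, 0, 1, 1]]

The invariant factors of A (the non-unit diagonal entries of the Smith normal form of xI - A over ℚ[x]) are (x - 2)^2(x^2 + 3x - 3), each dividing the next. The characteristic polynomial is their product, (x - 2)^2(x^2 + 3x - 3).

The rational canonical form is the block-diagonal matrix of companion matrices C(f_i):
R = [[0, 0, 0, 12], [1, 0, 0, -24], [0, 1, 0, 11], [0, 0, 1, 1]].

Note the characteristic polynomial does not split into linear factors over ℚ, so A has no Jordan form over ℚ; the rational canonical form exists over any field.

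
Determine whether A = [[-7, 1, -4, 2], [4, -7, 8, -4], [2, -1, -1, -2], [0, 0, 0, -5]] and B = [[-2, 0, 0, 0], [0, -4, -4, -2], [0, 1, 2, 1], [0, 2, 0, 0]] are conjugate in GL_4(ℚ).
No.

trace(A) = -20 but trace(B) = -4. The trace is a similarity invariant, so A and B are not similar.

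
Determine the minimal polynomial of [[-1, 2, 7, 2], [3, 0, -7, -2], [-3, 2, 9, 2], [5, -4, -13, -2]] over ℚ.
m_A(x) = x(x - 2)^2

The characteristic polynomial factors as x(x - 2)^3. The minimal polynomial is ∏(x - λ)^{k_λ} where k_λ is the size of the largest Jordan block at λ.

For λ = 0: rank(A) = 3, and the largest Jordan block has size 1 (the smallest k with rank(A^k) = rank(A^(k+1))).
For λ = 2: rank(A - 2I) = 2, and the largest Jordan block has size 2 (the smallest k with rank((A - 2I)^k) = rank((A - 2I)^(k+1))).

So m_A(x) = x(x - 2)^2.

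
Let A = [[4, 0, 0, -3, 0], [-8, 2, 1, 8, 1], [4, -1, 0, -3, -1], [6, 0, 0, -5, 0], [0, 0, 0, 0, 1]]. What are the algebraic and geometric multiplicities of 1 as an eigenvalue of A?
algebraic multiplicity 4, geometric multiplicity 2

The characteristic polynomial is (x - 1)^4(x + 2), so the factor x - 1 appears with exponent 4: the algebraic multiplicity is 4.

rank(A - I) = 3, so the eigenspace has dimension 5 - 3 = 2: the geometric multiplicity is 2.

Since 2 < 4, A is not diagonalizable.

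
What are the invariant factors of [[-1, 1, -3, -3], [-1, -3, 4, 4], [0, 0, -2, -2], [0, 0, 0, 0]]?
The Jordan structure of A has elementary divisors (x + 2)^3, x. Arranging the block sizes at each eigenvalue in decreasing order and taking row products gives the invariant factors.

Invariant factors (smallest first, each dividing the next): x(x + 2)^3.

Check: the last factor x(x + 2)^3 is the minimal polynomial, and the product x(x + 2)^3 is the characteristic polynomial.

x(x + 2)^3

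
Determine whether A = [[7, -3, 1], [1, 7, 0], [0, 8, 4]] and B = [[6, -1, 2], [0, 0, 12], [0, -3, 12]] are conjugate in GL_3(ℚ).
No.

Both have characteristic polynomial (x - 6)^3, but the minimal polynomial of A is (x - 6)^3 while the minimal polynomial of B is (x - 6)^2. The minimal polynomial is a similarity invariant, so A and B are not similar.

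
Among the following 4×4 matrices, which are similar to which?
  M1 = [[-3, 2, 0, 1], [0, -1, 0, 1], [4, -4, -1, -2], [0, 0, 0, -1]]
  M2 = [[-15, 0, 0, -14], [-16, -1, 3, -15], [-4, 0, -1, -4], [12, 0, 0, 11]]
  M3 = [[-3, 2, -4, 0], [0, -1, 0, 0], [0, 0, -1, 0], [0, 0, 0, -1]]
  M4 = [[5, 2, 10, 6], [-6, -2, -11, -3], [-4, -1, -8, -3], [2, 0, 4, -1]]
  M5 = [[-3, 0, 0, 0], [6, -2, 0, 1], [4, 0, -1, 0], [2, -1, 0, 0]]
2 classes: {M1, M2, M4, M5}, {M3}

Characteristic polynomials: χ_{M1} = (x + 1)^3(x + 3), χ_{M2} = (x + 1)^3(x + 3), χ_{M3} = (x + 1)^3(x + 3), χ_{M4} = (x + 1)^3(x + 3), χ_{M5} = (x + 1)^3(x + 3).

{M1, M2, M4, M5}: invariant factors x + 1, (x + 1)^2(x + 3).

{M3}: invariant factors x + 1, x + 1, (x + 1)(x + 3).

Matrices are similar if and only if their invariant-factor lists agree; the partition into similarity classes is {M1, M2, M4, M5}, {M3}.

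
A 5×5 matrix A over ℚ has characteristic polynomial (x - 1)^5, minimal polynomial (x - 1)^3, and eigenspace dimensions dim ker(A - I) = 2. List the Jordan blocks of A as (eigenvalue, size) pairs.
λ = 1: algebraic multiplicity 5 (exponent in χ_A), largest block size 3 (exponent in m_A), 2 blocks (geometric multiplicity). These force block sizes [3, 2].

Jordan blocks: (1, 3), (1, 2)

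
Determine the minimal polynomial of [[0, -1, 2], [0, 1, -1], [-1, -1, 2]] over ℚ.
The characteristic polynomial factors as (x - 1)^3. The minimal polynomial is ∏(x - λ)^{k_λ} where k_λ is the size of the largest Jordan block at λ.

For λ = 1: rank(A - I) = 2, and the largest Jordan block has size 3 (the smallest k with rank((A - I)^k) = rank((A - I)^(k+1))).

So m_A(x) = (x - 1)^3.

m_A(x) = (x - 1)^3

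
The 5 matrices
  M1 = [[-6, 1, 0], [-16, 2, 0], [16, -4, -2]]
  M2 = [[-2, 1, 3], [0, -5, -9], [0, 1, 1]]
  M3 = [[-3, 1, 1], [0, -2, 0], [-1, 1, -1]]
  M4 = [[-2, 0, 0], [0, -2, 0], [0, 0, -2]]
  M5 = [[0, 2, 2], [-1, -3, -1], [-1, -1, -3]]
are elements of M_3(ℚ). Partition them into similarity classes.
2 classes: {M1, M2, M3, M5}, {M4}

Characteristic polynomials: χ_{M1} = (x + 2)^3, χ_{M2} = (x + 2)^3, χ_{M3} = (x + 2)^3, χ_{M4} = (x + 2)^3, χ_{M5} = (x + 2)^3.

{M1, M2, M3, M5}: invariant factors x + 2, (x + 2)^2.

{M4}: invariant factors x + 2, x + 2, x + 2.

Matrices are similar if and only if their invariant-factor lists agree; the partition into similarity classes is {M1, M2, M3, M5}, {M4}.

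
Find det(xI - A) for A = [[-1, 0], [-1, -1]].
xI - A = [[x + 1, 0], [1, x + 1]].

Expanding det(xI - A) along the first row:
det(xI - A) = + (x + 1)·det([[x + 1]]) - (0)·det([[1]]).

Evaluating gives χ_A(x) = x^2 + 2x + 1 = (x + 1)^2.

χ_A(x) = (x + 1)^2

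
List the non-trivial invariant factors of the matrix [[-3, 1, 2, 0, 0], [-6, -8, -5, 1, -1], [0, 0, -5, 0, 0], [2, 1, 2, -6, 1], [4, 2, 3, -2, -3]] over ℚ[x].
(x + 5)^2, (x + 5)^3

The Jordan structure of A has elementary divisors (x + 5)^3, (x + 5)^2. Arranging the block sizes at each eigenvalue in decreasing order and taking row products gives the invariant factors.

Invariant factors (smallest first, each dividing the next): (x + 5)^2, (x + 5)^3.

Check: the last factor (x + 5)^3 is the minimal polynomial, and the product (x + 5)^5 is the characteristic polynomial.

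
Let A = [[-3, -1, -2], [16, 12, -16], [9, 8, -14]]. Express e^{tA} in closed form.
e^{tA} = [[-8*t + 2 - e^{-5*t}, -6*t + 1 - e^{-5*t}, 8*t - 2 + 2*e^{-5*t}], [16*t, 12*t + 1, -16*t], [4*t + 1 - e^{-5*t}, 3*t + 1 - e^{-5*t}, -4*t - 1 + 2*e^{-5*t}]]

A has Jordan form J = [[-5, 0, 0], [0, 0, 1], [0, 0, 0]] with A = PJP^{-1}, so e^{tA} = P e^{tJ} P^{-1}.

For a Jordan block J_k(λ), e^{tJ_k(λ)} = e^{λt} · (I + tN + t^2 N^2/2! + ... + t^{k-1} N^{k-1}/(k-1)!) where N is the nilpotent superdiagonal part.

Assembling the blocks and conjugating back gives the entries of e^{tA} as shown above.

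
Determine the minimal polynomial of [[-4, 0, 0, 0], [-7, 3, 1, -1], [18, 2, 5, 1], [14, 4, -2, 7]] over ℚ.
m_A(x) = (x - 5)^3(x + 4)

The characteristic polynomial factors as (x - 5)^3(x + 4). The minimal polynomial is ∏(x - λ)^{k_λ} where k_λ is the size of the largest Jordan block at λ.

For λ = -4: rank(A + 4I) = 3, and the largest Jordan block has size 1 (the smallest k with rank((A + 4I)^k) = rank((A + 4I)^(k+1))).
For λ = 5: rank(A - 5I) = 3, and the largest Jordan block has size 3 (the smallest k with rank((A - 5I)^k) = rank((A - 5I)^(k+1))).

So m_A(x) = (x - 5)^3(x + 4).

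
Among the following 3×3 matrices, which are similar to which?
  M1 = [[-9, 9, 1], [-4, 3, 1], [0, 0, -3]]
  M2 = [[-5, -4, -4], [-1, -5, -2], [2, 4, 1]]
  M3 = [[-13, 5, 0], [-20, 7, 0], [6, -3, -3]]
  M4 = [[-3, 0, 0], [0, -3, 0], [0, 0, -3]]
Characteristic polynomials: χ_{M1} = (x + 3)^3, χ_{M2} = (x + 3)^3, χ_{M3} = (x + 3)^3, χ_{M4} = (x + 3)^3.

{M1}: invariant factors (x + 3)^3.

{M2, M3}: invariant factors x + 3, (x + 3)^2.

{M4}: invariant factors x + 3, x + 3, x + 3.

Matrices are similar if and only if their invariant-factor lists agree; the partition into similarity classes is {M1}, {M2, M3}, {M4}.

3 classes: {M1}, {M2, M3}, {M4}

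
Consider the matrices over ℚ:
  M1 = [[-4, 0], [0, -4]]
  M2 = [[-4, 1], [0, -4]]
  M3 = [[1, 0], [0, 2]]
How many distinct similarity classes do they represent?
3 classes: {M1}, {M2}, {M3}

Characteristic polynomials: χ_{M1} = (x + 4)^2, χ_{M2} = (x + 4)^2, χ_{M3} = (x - 2)(x - 1).

{M1}: invariant factors x + 4, x + 4.

{M2}: invariant factors (x + 4)^2.

{M3}: invariant factors (x - 2)(x - 1).

Matrices are similar if and only if their invariant-factor lists agree; the partition into similarity classes is {M1}, {M2}, {M3}.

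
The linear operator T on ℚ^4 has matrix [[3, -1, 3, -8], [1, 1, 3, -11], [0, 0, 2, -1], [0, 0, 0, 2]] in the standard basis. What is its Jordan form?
J = [[2, 1, 0, 0], [0, 2, 0, 0], [0, 0, 2, 1], [0, 0, 0, 2]]

The characteristic polynomial is det(xI - A) = (x - 2)^4, so the eigenvalues are 2 (algebraic multiplicity 4).

For λ = 2: rank(A - 2I) = 2, rank((A - 2I)^2) = 0. The eigenspace has dimension 4 - 2 = 2, so there are 2 Jordan blocks; the rank sequence gives block sizes [2, 2].

Assembling the blocks gives the Jordan form J above.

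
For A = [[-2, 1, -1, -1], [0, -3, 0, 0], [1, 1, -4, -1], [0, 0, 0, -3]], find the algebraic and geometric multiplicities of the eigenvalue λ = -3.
algebraic multiplicity 4, geometric multiplicity 3

The characteristic polynomial is (x + 3)^4, so the factor x + 3 appears with exponent 4: the algebraic multiplicity is 4.

rank(A + 3I) = 1, so the eigenspace has dimension 4 - 1 = 3: the geometric multiplicity is 3.

Since 3 < 4, A is not diagonalizable.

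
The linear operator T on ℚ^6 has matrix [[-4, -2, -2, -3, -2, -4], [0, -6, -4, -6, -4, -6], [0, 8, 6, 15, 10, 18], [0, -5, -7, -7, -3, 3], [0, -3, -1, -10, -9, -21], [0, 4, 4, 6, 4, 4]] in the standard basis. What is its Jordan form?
J = [[-4, 0, 0, 0, 0, 0], [0, -4, 0, 0, 0, 0], [0, 0, -2, 1, 0, 0], [0, 0, 0, -2, 1, 0], [0, 0, 0, 0, -2, 0], [0, 0, 0, 0, 0, -2]]

The characteristic polynomial is det(xI - A) = (x + 2)^4(x + 4)^2, so the eigenvalues are -4 (algebraic multiplicity 2), -2 (algebraic multiplicity 4).

For λ = -4: rank(A + 4I) = 4. The eigenspace has dimension 6 - 4 = 2, so there are 2 Jordan blocks; the rank sequence gives block sizes [1, 1].

For λ = -2: rank(A + 2I) = 4, rank((A + 2I)^2) = 3, rank((A + 2I)^3) = 2. The eigenspace has dimension 6 - 4 = 2, so there are 2 Jordan blocks; the rank sequence gives block sizes [3, 1].

Assembling the blocks gives the Jordan form J above.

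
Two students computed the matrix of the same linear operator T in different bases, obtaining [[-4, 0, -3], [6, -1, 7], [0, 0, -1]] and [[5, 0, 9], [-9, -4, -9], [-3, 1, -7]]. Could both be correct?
Two matrices over a field are similar if and only if they have the same invariant factors.

Both A and B have characteristic polynomial (x + 1)^2(x + 4) and minimal polynomial (x + 1)^2(x + 4). Computing further, both have invariant factors (x + 1)^2(x + 4). Hence A and B are similar.

Yes.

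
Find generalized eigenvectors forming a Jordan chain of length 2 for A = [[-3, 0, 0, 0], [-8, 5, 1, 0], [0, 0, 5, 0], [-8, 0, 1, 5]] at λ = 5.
We seek v_1 ∈ ker((A - 5I)^2) \ ker(A - 5I), then set v_{i+1} = (A - 5I) v_i.

One such chain is v_1 = [[0, 0, 1, 0]]^T, v_2 = [[0, 1, 0, 1]]^T. Check: (A - 5I) v_2 = [[0, 0, 0, 0]]^T = 0.

v_1 = [[0, 0, 1, 0]]^T, v_2 = [[0, 1, 0, 1]]^T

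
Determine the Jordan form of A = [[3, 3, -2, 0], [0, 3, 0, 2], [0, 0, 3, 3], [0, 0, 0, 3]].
The characteristic polynomial is det(xI - A) = (x - 3)^4, so the eigenvalues are 3 (algebraic multiplicity 4).

For λ = 3: rank(A - 3I) = 2, rank((A - 3I)^2) = 0. The eigenspace has dimension 4 - 2 = 2, so there are 2 Jordan blocks; the rank sequence gives block sizes [2, 2].

Assembling the blocks gives the Jordan form J above.

J = [[3, 1, 0, 0], [0, 3, 0, 0], [0, 0, 3, 1], [0, 0, 0, 3]]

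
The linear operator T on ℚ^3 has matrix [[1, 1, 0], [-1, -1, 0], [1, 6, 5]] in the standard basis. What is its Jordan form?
The characteristic polynomial is det(xI - A) = x^2(x - 5), so the eigenvalues are 0 (algebraic multiplicity 2), 5 (algebraic multiplicity 1).

For λ = 0: rank(A) = 2, rank(A^2) = 1. The eigenspace has dimension 3 - 2 = 1, so there is 1 Jordan block; the rank sequence gives block sizes [2].

For λ = 5: algebraic multiplicity 1 gives one 1×1 block.

Assembling the blocks gives the Jordan form J above.

J = [[0, 1, 0], [0, 0, 0], [0, 0, 5]]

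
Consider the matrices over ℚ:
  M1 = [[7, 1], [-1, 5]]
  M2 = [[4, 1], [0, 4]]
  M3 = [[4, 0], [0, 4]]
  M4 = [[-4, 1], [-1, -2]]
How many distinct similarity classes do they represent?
Characteristic polynomials: χ_{M1} = (x - 6)^2, χ_{M2} = (x - 4)^2, χ_{M3} = (x - 4)^2, χ_{M4} = (x + 3)^2.

{M1}: invariant factors (x - 6)^2.

{M2}: invariant factors (x - 4)^2.

{M3}: invariant factors x - 4, x - 4.

{M4}: invariant factors (x + 3)^2.

Matrices are similar if and only if their invariant-factor lists agree; the partition into similarity classes is {M1}, {M2}, {M3}, {M4}.

4 classes: {M1}, {M2}, {M3}, {M4}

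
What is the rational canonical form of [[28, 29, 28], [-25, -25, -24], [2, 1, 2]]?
R = [[0, 0, 30], [1, 0, 1], [0, 1, 5]]

The invariant factors of A (the non-unit diagonal entries of the Smith normal form of xI - A over ℚ[x]) are (x - 6)(x^2 + x + 5), each dividing the next. The characteristic polynomial is their product, (x - 6)(x^2 + x + 5).

The rational canonical form is the block-diagonal matrix of companion matrices C(f_i):
R = [[0, 0, 30], [1, 0, 1], [0, 1, 5]].

Note the characteristic polynomial does not split into linear factors over ℚ, so A has no Jordan form over ℚ; the rational canonical form exists over any field.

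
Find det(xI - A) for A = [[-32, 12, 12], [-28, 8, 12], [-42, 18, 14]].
χ_A(x) = (x + 2)(x + 4)^2

xI - A = [[x + 32, -12, -12], [28, x - 8, -12], [42, -18, x - 14]].

Expanding det(xI - A) along the first row:
det(xI - A) = + (x + 32)·det([[x - 8, -12], [-18, x - 14]]) - (-12)·det([[28, -12], [42, x - 14]]) + (-12)·det([[28, x - 8], [42, -18]]).

Evaluating gives χ_A(x) = x^3 + 10x^2 + 32x + 32 = (x + 2)(x + 4)^2.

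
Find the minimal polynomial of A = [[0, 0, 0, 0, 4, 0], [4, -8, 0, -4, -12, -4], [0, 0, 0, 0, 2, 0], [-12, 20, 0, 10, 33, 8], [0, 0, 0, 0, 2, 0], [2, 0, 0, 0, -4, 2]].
The characteristic polynomial factors as x^3(x - 2)^3. The minimal polynomial is ∏(x - λ)^{k_λ} where k_λ is the size of the largest Jordan block at λ.

For λ = 0: rank(A) = 3, and the largest Jordan block has size 1 (the smallest k with rank(A^k) = rank(A^(k+1))).
For λ = 2: rank(A - 2I) = 4, and the largest Jordan block has size 2 (the smallest k with rank((A - 2I)^k) = rank((A - 2I)^(k+1))).

So m_A(x) = x(x - 2)^2.

m_A(x) = x(x - 2)^2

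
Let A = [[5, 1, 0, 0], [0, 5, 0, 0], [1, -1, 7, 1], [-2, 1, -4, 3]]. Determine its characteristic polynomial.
χ_A(x) = (x - 5)^4

xI - A = [[x - 5, -1, 0, 0], [0, x - 5, 0, 0], [-1, 1, x - 7, -1], [2, -1, 4, x - 3]].

Expanding det(xI - A) along the first row:
det(xI - A) = + (x - 5)·det([[x - 5, 0, 0], [1, x - 7, -1], [-1, 4, x - 3]]) - (-1)·det([[0, 0, 0], [-1, x - 7, -1], [2, 4, x - 3]]) + (0)·det([[0, x - 5, 0], [-1, 1, -1], [2, -1, x - 3]]) - (0)·det([[0, x - 5, 0], [-1, 1, x - 7], [2, -1, 4]]).

Evaluating gives χ_A(x) = x^4 - 20x^3 + 150x^2 - 500x + 625 = (x - 5)^4.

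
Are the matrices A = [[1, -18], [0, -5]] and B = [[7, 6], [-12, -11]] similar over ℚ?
Yes.

Two matrices over a field are similar if and only if they have the same invariant factors.

Both A and B have characteristic polynomial (x - 1)(x + 5) and minimal polynomial (x - 1)(x + 5). Computing further, both have invariant factors (x - 1)(x + 5). Hence A and B are similar.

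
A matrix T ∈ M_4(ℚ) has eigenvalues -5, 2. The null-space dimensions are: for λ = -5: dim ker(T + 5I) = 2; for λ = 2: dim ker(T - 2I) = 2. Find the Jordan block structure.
Jordan blocks: (-5, 1), (-5, 1), (2, 1), (2, 1)

λ = -5: successive nullity increments [2] count blocks of size ≥ k; block sizes are [1, 1].
λ = 2: successive nullity increments [2] count blocks of size ≥ k; block sizes are [1, 1].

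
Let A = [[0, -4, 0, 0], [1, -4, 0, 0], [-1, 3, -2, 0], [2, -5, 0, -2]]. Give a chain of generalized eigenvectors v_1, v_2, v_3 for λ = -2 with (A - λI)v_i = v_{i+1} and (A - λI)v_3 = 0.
v_1 = [[1, 0, 1, 0]]^T, v_2 = [[2, 1, -1, 2]]^T, v_3 = [[0, 0, 1, -1]]^T

We seek v_1 ∈ ker((A + 2I)^3) \ ker((A + 2I)^2), then set v_{i+1} = (A + 2I) v_i.

One such chain is v_1 = [[1, 0, 1, 0]]^T, v_2 = [[2, 1, -1, 2]]^T, v_3 = [[0, 0, 1, -1]]^T. Check: (A + 2I) v_3 = [[0, 0, 0, 0]]^T = 0.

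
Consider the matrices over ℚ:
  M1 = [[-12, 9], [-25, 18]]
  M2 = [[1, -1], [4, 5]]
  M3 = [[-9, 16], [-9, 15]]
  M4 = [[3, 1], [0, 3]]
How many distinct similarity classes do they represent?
Characteristic polynomials: χ_{M1} = (x - 3)^2, χ_{M2} = (x - 3)^2, χ_{M3} = (x - 3)^2, χ_{M4} = (x - 3)^2.

{M1, M2, M3, M4}: invariant factors (x - 3)^2.

Matrices are similar if and only if their invariant-factor lists agree; the partition into similarity classes is {M1, M2, M3, M4}.

1 class: {M1, M2, M3, M4}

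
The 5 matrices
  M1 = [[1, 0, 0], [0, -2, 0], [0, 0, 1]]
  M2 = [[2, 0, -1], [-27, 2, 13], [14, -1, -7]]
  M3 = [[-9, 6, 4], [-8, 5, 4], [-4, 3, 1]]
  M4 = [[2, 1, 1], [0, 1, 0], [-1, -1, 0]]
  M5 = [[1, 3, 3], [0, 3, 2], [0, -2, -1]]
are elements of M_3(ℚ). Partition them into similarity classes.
4 classes: {M1}, {M2}, {M3}, {M4, M5}

Characteristic polynomials: χ_{M1} = (x - 1)^2(x + 2), χ_{M2} = (x + 1)^3, χ_{M3} = (x + 1)^3, χ_{M4} = (x - 1)^3, χ_{M5} = (x - 1)^3.

{M1}: invariant factors x - 1, (x - 1)(x + 2).

{M2}: invariant factors (x + 1)^3.

{M3}: invariant factors x + 1, (x + 1)^2.

{M4, M5}: invariant factors x - 1, (x - 1)^2.

Matrices are similar if and only if their invariant-factor lists agree; the partition into similarity classes is {M1}, {M2}, {M3}, {M4, M5}.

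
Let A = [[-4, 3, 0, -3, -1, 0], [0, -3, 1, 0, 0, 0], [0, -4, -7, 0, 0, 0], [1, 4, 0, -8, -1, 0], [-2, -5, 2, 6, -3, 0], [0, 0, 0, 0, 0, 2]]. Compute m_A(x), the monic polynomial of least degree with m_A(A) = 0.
The characteristic polynomial factors as (x - 2)(x + 5)^5. The minimal polynomial is ∏(x - λ)^{k_λ} where k_λ is the size of the largest Jordan block at λ.

For λ = -5: rank(A + 5I) = 4, and the largest Jordan block has size 3 (the smallest k with rank((A + 5I)^k) = rank((A + 5I)^(k+1))).
For λ = 2: rank(A - 2I) = 5, and the largest Jordan block has size 1 (the smallest k with rank((A - 2I)^k) = rank((A - 2I)^(k+1))).

So m_A(x) = (x - 2)(x + 5)^3.

m_A(x) = (x - 2)(x + 5)^3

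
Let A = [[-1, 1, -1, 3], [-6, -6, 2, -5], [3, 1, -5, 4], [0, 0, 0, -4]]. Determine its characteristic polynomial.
χ_A(x) = (x + 4)^4

xI - A = [[x + 1, -1, 1, -3], [6, x + 6, -2, 5], [-3, -1, x + 5, -4], [0, 0, 0, x + 4]].

Expanding det(xI - A) along the first row:
det(xI - A) = + (x + 1)·det([[x + 6, -2, 5], [-1, x + 5, -4], [0, 0, x + 4]]) - (-1)·det([[6, -2, 5], [-3, x + 5, -4], [0, 0, x + 4]]) + (1)·det([[6, x + 6, 5], [-3, -1, -4], [0, 0, x + 4]]) - (-3)·det([[6, x + 6, -2], [-3, -1, x + 5], [0, 0, 0]]).

Evaluating gives χ_A(x) = x^4 + 16x^3 + 96x^2 + 256x + 256 = (x + 4)^4.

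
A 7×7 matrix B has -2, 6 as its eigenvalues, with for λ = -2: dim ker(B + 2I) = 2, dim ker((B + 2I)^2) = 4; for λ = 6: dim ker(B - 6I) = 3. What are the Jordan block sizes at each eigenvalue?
Jordan blocks: (-2, 2), (-2, 2), (6, 1), (6, 1), (6, 1)

λ = -2: successive nullity increments [2, 2] count blocks of size ≥ k; block sizes are [2, 2].
λ = 6: successive nullity increments [3] count blocks of size ≥ k; block sizes are [1, 1, 1].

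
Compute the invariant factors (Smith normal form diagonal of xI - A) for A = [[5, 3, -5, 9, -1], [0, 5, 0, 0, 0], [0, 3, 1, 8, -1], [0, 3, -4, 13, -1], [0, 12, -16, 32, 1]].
x - 5, (x - 5)^2, (x - 5)^2

The Jordan structure of A has elementary divisors (x - 5)^2, (x - 5)^2, (x - 5). Arranging the block sizes at each eigenvalue in decreasing order and taking row products gives the invariant factors.

Invariant factors (smallest first, each dividing the next): x - 5, (x - 5)^2, (x - 5)^2.

Check: the last factor (x - 5)^2 is the minimal polynomial, and the product (x - 5)^5 is the characteristic polynomial.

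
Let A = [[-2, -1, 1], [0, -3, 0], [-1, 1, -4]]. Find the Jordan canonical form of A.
J = [[-3, 1, 0], [0, -3, 0], [0, 0, -3]]

The characteristic polynomial is det(xI - A) = (x + 3)^3, so the eigenvalues are -3 (algebraic multiplicity 3).

For λ = -3: rank(A + 3I) = 1, rank((A + 3I)^2) = 0. The eigenspace has dimension 3 - 1 = 2, so there are 2 Jordan blocks; the rank sequence gives block sizes [2, 1].

Assembling the blocks gives the Jordan form J above.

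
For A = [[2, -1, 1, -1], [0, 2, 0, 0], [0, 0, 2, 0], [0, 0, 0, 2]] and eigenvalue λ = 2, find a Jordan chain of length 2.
v_1 = [[2, 2, 1, -2]]^T, v_2 = [[1, 0, 0, 0]]^T

We seek v_1 ∈ ker((A - 2I)^2) \ ker(A - 2I), then set v_{i+1} = (A - 2I) v_i.

One such chain is v_1 = [[2, 2, 1, -2]]^T, v_2 = [[1, 0, 0, 0]]^T. Check: (A - 2I) v_2 = [[0, 0, 0, 0]]^T = 0.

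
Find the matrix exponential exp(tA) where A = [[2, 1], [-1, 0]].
A has Jordan form J = [[1, 1], [0, 1]] with A = PJP^{-1}, so e^{tA} = P e^{tJ} P^{-1}.

For a Jordan block J_k(λ), e^{tJ_k(λ)} = e^{λt} · (I + tN + t^2 N^2/2! + ... + t^{k-1} N^{k-1}/(k-1)!) where N is the nilpotent superdiagonal part.

Assembling the blocks and conjugating back gives the entries of e^{tA} as shown above.

e^{tA} = [[(t + 1)*e^{t}, t*e^{t}], [-t*e^{t}, (1 - t)*e^{t}]]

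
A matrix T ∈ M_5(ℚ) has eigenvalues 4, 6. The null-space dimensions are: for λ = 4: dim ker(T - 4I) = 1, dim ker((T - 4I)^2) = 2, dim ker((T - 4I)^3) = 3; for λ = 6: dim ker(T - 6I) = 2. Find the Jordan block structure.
Jordan blocks: (4, 3), (6, 1), (6, 1)

λ = 4: successive nullity increments [1, 1, 1] count blocks of size ≥ k; block sizes are [3].
λ = 6: successive nullity increments [2] count blocks of size ≥ k; block sizes are [1, 1].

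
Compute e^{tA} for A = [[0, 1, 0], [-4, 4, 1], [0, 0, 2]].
A has Jordan form J = [[2, 1, 0], [0, 2, 1], [0, 0, 2]] with A = PJP^{-1}, so e^{tA} = P e^{tJ} P^{-1}.

For a Jordan block J_k(λ), e^{tJ_k(λ)} = e^{λt} · (I + tN + t^2 N^2/2! + ... + t^{k-1} N^{k-1}/(k-1)!) where N is the nilpotent superdiagonal part.

Assembling the blocks and conjugating back gives the entries of e^{tA} as shown above.

e^{tA} = [[(1 - 2*t)*e^{2*t}, t*e^{2*t}, t^2*e^{2*t}/2], [-4*t*e^{2*t}, (2*t + 1)*e^{2*t}, t*(t + 1)*e^{2*t}], [0, 0, e^{2*t}]]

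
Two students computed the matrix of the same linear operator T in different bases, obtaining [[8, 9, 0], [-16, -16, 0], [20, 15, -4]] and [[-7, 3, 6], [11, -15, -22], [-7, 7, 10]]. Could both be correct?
Two matrices over a field are similar if and only if they have the same invariant factors.

Both A and B have characteristic polynomial (x + 4)^3 and minimal polynomial (x + 4)^2. Computing further, both have invariant factors x + 4, (x + 4)^2. Hence A and B are similar.

Yes.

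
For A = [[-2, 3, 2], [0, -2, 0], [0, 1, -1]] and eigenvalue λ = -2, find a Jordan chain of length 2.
v_1 = [[0, 1, -1]]^T, v_2 = [[1, 0, 0]]^T

We seek v_1 ∈ ker((A + 2I)^2) \ ker(A + 2I), then set v_{i+1} = (A + 2I) v_i.

One such chain is v_1 = [[0, 1, -1]]^T, v_2 = [[1, 0, 0]]^T. Check: (A + 2I) v_2 = [[0, 0, 0]]^T = 0.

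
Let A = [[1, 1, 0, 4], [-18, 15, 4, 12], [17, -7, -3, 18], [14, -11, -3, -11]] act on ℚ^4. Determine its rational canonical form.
The invariant factors of A (the non-unit diagonal entries of the Smith normal form of xI - A over ℚ[x]) are (x - 1)^3(x + 1), each dividing the next. The characteristic polynomial is their product, (x - 1)^3(x + 1).

The rational canonical form is the block-diagonal matrix of companion matrices C(f_i):
R = [[0, 0, 0, 1], [1, 0, 0, -2], [0, 1, 0, 0], [0, 0, 1, 2]].

R = [[0, 0, 0, 1], [1, 0, 0, -2], [0, 1, 0, 0], [0, 0, 1, 2]]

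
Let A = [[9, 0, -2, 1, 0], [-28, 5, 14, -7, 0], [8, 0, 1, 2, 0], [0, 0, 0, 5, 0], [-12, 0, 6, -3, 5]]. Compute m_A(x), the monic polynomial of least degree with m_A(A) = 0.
m_A(x) = (x - 5)^2

The characteristic polynomial factors as (x - 5)^5. The minimal polynomial is ∏(x - λ)^{k_λ} where k_λ is the size of the largest Jordan block at λ.

For λ = 5: rank(A - 5I) = 1, and the largest Jordan block has size 2 (the smallest k with rank((A - 5I)^k) = rank((A - 5I)^(k+1))).

So m_A(x) = (x - 5)^2.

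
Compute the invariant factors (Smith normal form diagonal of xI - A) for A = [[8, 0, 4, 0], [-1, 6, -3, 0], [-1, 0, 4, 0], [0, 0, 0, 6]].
The Jordan structure of A has elementary divisors (x - 6)^3, (x - 6). Arranging the block sizes at each eigenvalue in decreasing order and taking row products gives the invariant factors.

Invariant factors (smallest first, each dividing the next): x - 6, (x - 6)^3.

Check: the last factor (x - 6)^3 is the minimal polynomial, and the product (x - 6)^4 is the characteristic polynomial.

x - 6, (x - 6)^3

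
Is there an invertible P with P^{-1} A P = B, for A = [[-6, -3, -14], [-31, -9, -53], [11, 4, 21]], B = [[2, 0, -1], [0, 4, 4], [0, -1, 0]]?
Yes.

Two matrices over a field are similar if and only if they have the same invariant factors.

Both A and B have characteristic polynomial (x - 2)^3 and minimal polynomial (x - 2)^3. Computing further, both have invariant factors (x - 2)^3. Hence A and B are similar.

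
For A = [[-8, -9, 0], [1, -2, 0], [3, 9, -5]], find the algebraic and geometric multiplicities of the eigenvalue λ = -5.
The characteristic polynomial is (x + 5)^3, so the factor x + 5 appears with exponent 3: the algebraic multiplicity is 3.

rank(A + 5I) = 1, so the eigenspace has dimension 3 - 1 = 2: the geometric multiplicity is 2.

Since 2 < 3, A is not diagonalizable.

algebraic multiplicity 3, geometric multiplicity 2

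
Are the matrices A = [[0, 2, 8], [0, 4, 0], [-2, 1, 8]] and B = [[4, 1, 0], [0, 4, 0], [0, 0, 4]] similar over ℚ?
Two matrices over a field are similar if and only if they have the same invariant factors.

Both A and B have characteristic polynomial (x - 4)^3 and minimal polynomial (x - 4)^2. Computing further, both have invariant factors x - 4, (x - 4)^2. Hence A and B are similar.

Yes.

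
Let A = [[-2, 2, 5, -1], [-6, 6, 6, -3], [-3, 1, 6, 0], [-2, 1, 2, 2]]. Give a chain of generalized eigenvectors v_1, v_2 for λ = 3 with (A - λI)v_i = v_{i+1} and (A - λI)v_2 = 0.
v_1 = [[0, 1, 0, 0]]^T, v_2 = [[2, 3, 1, 1]]^T

We seek v_1 ∈ ker((A - 3I)^2) \ ker(A - 3I), then set v_{i+1} = (A - 3I) v_i.

One such chain is v_1 = [[0, 1, 0, 0]]^T, v_2 = [[2, 3, 1, 1]]^T. Check: (A - 3I) v_2 = [[0, 0, 0, 0]]^T = 0.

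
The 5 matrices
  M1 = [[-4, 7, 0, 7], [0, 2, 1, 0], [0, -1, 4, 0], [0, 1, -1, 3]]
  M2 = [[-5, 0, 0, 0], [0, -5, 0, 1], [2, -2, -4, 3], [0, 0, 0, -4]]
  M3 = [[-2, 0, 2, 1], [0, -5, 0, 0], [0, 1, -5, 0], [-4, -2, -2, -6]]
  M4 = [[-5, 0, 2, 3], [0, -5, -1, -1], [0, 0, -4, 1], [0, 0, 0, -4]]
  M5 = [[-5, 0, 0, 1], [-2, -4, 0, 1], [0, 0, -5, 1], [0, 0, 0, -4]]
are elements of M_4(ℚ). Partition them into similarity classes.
3 classes: {M1}, {M2, M4, M5}, {M3}

Characteristic polynomials: χ_{M1} = (x - 3)^3(x + 4), χ_{M2} = (x + 4)^2(x + 5)^2, χ_{M3} = (x + 4)^2(x + 5)^2, χ_{M4} = (x + 4)^2(x + 5)^2, χ_{M5} = (x + 4)^2(x + 5)^2.

{M1}: invariant factors x - 3, (x - 3)^2(x + 4).

{M2, M4, M5}: invariant factors x + 5, (x + 4)^2(x + 5).

{M3}: invariant factors (x + 4)^2(x + 5)^2.

Matrices are similar if and only if their invariant-factor lists agree; the partition into similarity classes is {M1}, {M2, M4, M5}, {M3}.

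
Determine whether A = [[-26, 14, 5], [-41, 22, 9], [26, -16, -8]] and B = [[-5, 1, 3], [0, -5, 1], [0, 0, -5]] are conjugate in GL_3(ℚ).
trace(A) = -12 but trace(B) = -15. The trace is a similarity invariant, so A and B are not similar.

No.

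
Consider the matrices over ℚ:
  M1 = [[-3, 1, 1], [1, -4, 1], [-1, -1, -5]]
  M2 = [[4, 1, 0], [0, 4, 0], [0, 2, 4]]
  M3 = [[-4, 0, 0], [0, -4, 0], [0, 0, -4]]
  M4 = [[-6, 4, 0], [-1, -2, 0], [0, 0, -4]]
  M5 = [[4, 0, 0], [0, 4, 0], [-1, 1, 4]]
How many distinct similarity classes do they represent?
Characteristic polynomials: χ_{M1} = (x + 4)^3, χ_{M2} = (x - 4)^3, χ_{M3} = (x + 4)^3, χ_{M4} = (x + 4)^3, χ_{M5} = (x - 4)^3.

{M1}: invariant factors (x + 4)^3.

{M2, M5}: invariant factors x - 4, (x - 4)^2.

{M3}: invariant factors x + 4, x + 4, x + 4.

{M4}: invariant factors x + 4, (x + 4)^2.

Matrices are similar if and only if their invariant-factor lists agree; the partition into similarity classes is {M1}, {M2, M5}, {M3}, {M4}.

4 classes: {M1}, {M2, M5}, {M3}, {M4}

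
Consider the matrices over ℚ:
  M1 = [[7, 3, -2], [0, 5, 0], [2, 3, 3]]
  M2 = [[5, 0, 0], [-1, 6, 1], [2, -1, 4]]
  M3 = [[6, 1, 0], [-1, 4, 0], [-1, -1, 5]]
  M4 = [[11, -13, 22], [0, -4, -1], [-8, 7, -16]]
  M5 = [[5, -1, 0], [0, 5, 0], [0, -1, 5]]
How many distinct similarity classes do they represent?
3 classes: {M1, M3, M5}, {M2}, {M4}

Characteristic polynomials: χ_{M1} = (x - 5)^3, χ_{M2} = (x - 5)^3, χ_{M3} = (x - 5)^3, χ_{M4} = (x + 3)^3, χ_{M5} = (x - 5)^3.

{M1, M3, M5}: invariant factors x - 5, (x - 5)^2.

{M2}: invariant factors (x - 5)^3.

{M4}: invariant factors (x + 3)^3.

Matrices are similar if and only if their invariant-factor lists agree; the partition into similarity classes is {M1, M3, M5}, {M2}, {M4}.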